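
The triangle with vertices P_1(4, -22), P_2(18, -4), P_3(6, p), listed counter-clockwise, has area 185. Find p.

7

Write out the shoelace sum; only the two edges meeting at P_3 involve p:
2·Area = [(18·p − 6·(-4)) + (6·(-22) − 4·p)] + 380
       = 14·p + 272 = 370
⇒ p = 7.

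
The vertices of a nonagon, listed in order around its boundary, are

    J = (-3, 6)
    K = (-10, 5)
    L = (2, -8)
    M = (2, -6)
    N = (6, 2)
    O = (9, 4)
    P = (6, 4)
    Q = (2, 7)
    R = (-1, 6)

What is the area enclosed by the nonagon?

121

Σ = (45) + (70) + (4) + (40) + (6) + (12) + (34) + (19) + (12) = 242
Area = |Σ|/2 = 121.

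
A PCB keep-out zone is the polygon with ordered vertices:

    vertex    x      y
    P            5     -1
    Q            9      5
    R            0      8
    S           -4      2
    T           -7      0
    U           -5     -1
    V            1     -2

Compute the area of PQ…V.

Σ = (34) + (72) + (32) + (14) + (7) + (11) + (9) = 179
Area = |Σ|/2 = 89.5.

89.5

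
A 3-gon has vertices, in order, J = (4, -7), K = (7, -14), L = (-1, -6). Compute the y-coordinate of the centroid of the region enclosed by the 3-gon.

Apply the shoelace (surveyor's) formula. First the cross-terms c_i = x_i·y_{i+1} − x_{i+1}·y_i:
  -7, -56, 31  ⇒  2A = -32, A = -16.
Then Σ (y_i + y_{i+1})·c_i = 864, so ȳ = 864 / (6·(-16)) = -9.

-9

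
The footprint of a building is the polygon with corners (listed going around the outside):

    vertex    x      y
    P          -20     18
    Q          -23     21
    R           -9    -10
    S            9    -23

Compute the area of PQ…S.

206

P→Q: (-20)(21) − (-23)(18) = -6
Q→R: (-23)(-10) − (-9)(21) = 419
R→S: (-9)(-23) − (9)(-10) = 297
S→P: (9)(18) − (-20)(-23) = -298
Σ = 412
Area = |Σ|/2 = 206.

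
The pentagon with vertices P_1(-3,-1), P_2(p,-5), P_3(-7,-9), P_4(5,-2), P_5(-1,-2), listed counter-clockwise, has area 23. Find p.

-3

The doubled signed area Σ (x_i y_{i+1} − x_{i+1} y_i) is linear in p.
With p=0 it equals 22; the coefficient of p is -8 (from the two edges through P_2).
So -8·p + 22 = 2·23 = 46 ⇒ p = -3.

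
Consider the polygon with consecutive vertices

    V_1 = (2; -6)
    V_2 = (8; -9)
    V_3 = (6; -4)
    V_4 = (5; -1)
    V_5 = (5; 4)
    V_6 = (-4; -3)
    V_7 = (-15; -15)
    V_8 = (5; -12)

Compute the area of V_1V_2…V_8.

Apply Gauss's area formula: 2A = Σ (x_i·y_{i+1} − x_{i+1}·y_i), indices taken mod 8.
V_1→V_2: (2)(-9) − (8)(-6) = 30
V_2→V_3: (8)(-4) − (6)(-9) = 22
V_3→V_4: (6)(-1) − (5)(-4) = 14
V_4→V_5: (5)(4) − (5)(-1) = 25
V_5→V_6: (5)(-3) − (-4)(4) = 1
V_6→V_7: (-4)(-15) − (-15)(-3) = 15
V_7→V_8: (-15)(-12) − (5)(-15) = 255
V_8→V_1: (5)(-6) − (2)(-12) = -6
Σ = 356
Area = |Σ|/2 = 178.

178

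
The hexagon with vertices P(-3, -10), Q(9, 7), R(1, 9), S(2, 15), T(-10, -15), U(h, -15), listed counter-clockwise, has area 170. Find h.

The doubled signed area Σ (x_i y_{i+1} − x_{i+1} y_i) is linear in h.
With h=0 it equals 365; the coefficient of h is 5 (from the two edges through U).
So 5·h + 365 = 2·170 = 340 ⇒ h = -5.

-5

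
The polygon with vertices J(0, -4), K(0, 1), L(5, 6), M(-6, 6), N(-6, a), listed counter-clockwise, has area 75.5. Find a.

The doubled signed area Σ (x_i y_{i+1} − x_{i+1} y_i) is linear in a.
With a=0 it equals 121; the coefficient of a is -6 (from the two edges through N).
So -6·a + 121 = 2·75.5 = 151 ⇒ a = -5.

-5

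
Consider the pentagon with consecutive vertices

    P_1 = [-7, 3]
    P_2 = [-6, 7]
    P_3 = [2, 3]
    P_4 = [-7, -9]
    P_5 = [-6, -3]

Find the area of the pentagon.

66

Apply Gauss's area formula: 2A = Σ (x_i·y_{i+1} − x_{i+1}·y_i), indices taken mod 5.
Cross-terms: -31, -32, 3, -33, -39  ⇒  Σ = -132
Area = |Σ|/2 = 66.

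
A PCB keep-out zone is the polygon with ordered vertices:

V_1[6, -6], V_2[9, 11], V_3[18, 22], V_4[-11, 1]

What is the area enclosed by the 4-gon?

220

Apply the shoelace (surveyor's) formula: 2A = Σ (x_i·y_{i+1} − x_{i+1}·y_i), indices taken mod 4.
V_1→V_2: (6)(11) − (9)(-6) = 120
V_2→V_3: (9)(22) − (18)(11) = 0
V_3→V_4: (18)(1) − (-11)(22) = 260
V_4→V_1: (-11)(-6) − (6)(1) = 60
Σ = 440
Area = |Σ|/2 = 220.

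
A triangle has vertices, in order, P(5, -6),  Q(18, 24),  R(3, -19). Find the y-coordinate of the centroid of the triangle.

-1/3

Apply the shoelace formula. First the cross-terms c_i = x_i·y_{i+1} − x_{i+1}·y_i:
  228, -414, 77  ⇒  2A = -109, A = -54.5.
Then Σ (y_i + y_{i+1})·c_i = 109, so ȳ = 109 / (6·(-54.5)) = -1/3.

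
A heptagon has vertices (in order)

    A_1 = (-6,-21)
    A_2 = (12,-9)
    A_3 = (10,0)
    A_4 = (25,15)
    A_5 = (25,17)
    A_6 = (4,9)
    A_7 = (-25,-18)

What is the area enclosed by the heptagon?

661.5

Apply Gauss's area formula: 2A = Σ (x_i·y_{i+1} − x_{i+1}·y_i), indices taken mod 7.
Cross-terms: 306, 90, 150, 50, 157, 153, 417  ⇒  Σ = 1323
Area = |Σ|/2 = 661.5.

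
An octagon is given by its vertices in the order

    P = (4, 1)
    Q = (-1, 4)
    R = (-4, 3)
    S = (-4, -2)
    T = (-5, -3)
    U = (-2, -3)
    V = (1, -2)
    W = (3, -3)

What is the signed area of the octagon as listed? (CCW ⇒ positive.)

43

Apply Gauss's area formula: 2A = Σ (x_i·y_{i+1} − x_{i+1}·y_i), indices taken mod 8.
P→Q: (4)(4) − (-1)(1) = 17
Q→R: (-1)(3) − (-4)(4) = 13
R→S: (-4)(-2) − (-4)(3) = 20
S→T: (-4)(-3) − (-5)(-2) = 2
T→U: (-5)(-3) − (-2)(-3) = 9
U→V: (-2)(-2) − (1)(-3) = 7
V→W: (1)(-3) − (3)(-2) = 3
W→P: (3)(1) − (4)(-3) = 15
Σ = 86
Signed area = Σ/2 = 43 (positive ⇒ counter-clockwise traversal).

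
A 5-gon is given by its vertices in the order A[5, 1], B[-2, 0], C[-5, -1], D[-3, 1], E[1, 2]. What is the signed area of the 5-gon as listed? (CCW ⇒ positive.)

-10

Apply the shoelace (surveyor's) formula: 2A = Σ (x_i·y_{i+1} − x_{i+1}·y_i), indices taken mod 5.
A→B: (5)(0) − (-2)(1) = 2
B→C: (-2)(-1) − (-5)(0) = 2
C→D: (-5)(1) − (-3)(-1) = -8
D→E: (-3)(2) − (1)(1) = -7
E→A: (1)(1) − (5)(2) = -9
Σ = -20
Signed area = Σ/2 = -10 (negative ⇒ clockwise traversal).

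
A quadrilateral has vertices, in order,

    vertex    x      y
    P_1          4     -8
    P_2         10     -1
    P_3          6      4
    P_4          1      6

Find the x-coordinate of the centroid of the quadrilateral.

Apply Gauss's area formula. First the cross-terms c_i = x_i·y_{i+1} − x_{i+1}·y_i:
  76, 46, 32, -32  ⇒  2A = 122, A = 61.
Then Σ (x_i + x_{i+1})·c_i = 1864, so x̄ = 1864 / (6·61) = 932/183.

932/183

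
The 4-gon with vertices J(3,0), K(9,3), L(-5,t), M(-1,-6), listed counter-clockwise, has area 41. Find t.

The doubled signed area Σ (x_i y_{i+1} − x_{i+1} y_i) is linear in t.
With t=0 it equals 72; the coefficient of t is 10 (from the two edges through L).
So 10·t + 72 = 2·41 = 82 ⇒ t = 1.

1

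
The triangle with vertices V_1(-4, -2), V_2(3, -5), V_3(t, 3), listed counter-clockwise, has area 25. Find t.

The doubled signed area Σ (x_i y_{i+1} − x_{i+1} y_i) is linear in t.
With t=0 it equals 47; the coefficient of t is 3 (from the two edges through V_3).
So 3·t + 47 = 2·25 = 50 ⇒ t = 1.

1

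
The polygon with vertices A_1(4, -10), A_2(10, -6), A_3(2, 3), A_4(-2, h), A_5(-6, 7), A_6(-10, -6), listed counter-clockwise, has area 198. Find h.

The doubled signed area Σ (x_i y_{i+1} − x_{i+1} y_i) is linear in h.
With h=0 it equals 340; the coefficient of h is 8 (from the two edges through A_4).
So 8·h + 340 = 2·198 = 396 ⇒ h = 7.

7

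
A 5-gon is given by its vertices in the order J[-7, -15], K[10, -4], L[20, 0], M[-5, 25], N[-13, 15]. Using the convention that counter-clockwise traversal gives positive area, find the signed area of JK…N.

654

Apply Gauss's area formula: 2A = Σ (x_i·y_{i+1} − x_{i+1}·y_i), indices taken mod 5.
Σ = (178) + (80) + (500) + (250) + (300) = 1308
Signed area = Σ/2 = 654 (positive ⇒ counter-clockwise traversal).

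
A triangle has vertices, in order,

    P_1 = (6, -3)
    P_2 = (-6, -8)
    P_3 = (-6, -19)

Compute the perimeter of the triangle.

44

|P_1P_2| = √((-12)² + (-5)²) = √169 = 13
|P_2P_3| = √((0)² + (-11)²) = √121 = 11
|P_3P_1| = √((12)² + (16)²) = √400 = 20
Perimeter = 13 + 11 + 20 = 44.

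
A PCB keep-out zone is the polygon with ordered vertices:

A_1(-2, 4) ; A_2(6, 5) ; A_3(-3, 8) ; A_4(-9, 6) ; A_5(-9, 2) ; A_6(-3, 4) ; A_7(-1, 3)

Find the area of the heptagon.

Apply the surveyor's formula: 2A = Σ (x_i·y_{i+1} − x_{i+1}·y_i), indices taken mod 7.
Cross-terms: -34, 63, 54, 36, -30, -5, 2  ⇒  Σ = 86
Area = |Σ|/2 = 43.

43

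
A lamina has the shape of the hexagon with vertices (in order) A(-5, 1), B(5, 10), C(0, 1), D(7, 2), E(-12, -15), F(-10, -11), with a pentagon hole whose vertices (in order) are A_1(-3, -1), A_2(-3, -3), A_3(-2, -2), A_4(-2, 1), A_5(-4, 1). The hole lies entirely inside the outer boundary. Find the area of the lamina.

Outer boundary:
Apply the surveyor's formula: 2A = Σ (x_i·y_{i+1} − x_{i+1}·y_i), indices taken mod 6.
Cross-terms: -55, 5, -7, -81, -18, -65  ⇒  Σ = -221
Area = |Σ|/2 = 110.5.
Hole:
Apply Gauss's area formula: 2A = Σ (x_i·y_{i+1} − x_{i+1}·y_i), indices taken mod 5.
Cross-terms: 6, 0, -6, 2, 7  ⇒  Σ = 9
Area = |Σ|/2 = 4.5.
Net area = 110.5 − 4.5 = 106.

106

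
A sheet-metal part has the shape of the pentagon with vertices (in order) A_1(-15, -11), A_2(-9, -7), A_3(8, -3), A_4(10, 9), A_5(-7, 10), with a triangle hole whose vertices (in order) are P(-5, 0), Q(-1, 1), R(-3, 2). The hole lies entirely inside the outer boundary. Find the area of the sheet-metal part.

Outer boundary:
Apply the shoelace formula: 2A = Σ (x_i·y_{i+1} − x_{i+1}·y_i), indices taken mod 5.
Cross-terms: 6, 83, 102, 163, 227  ⇒  Σ = 581
Area = |Σ|/2 = 290.5.
Hole:
P→Q: (-5)(1) − (-1)(0) = -5
Q→R: (-1)(2) − (-3)(1) = 1
R→P: (-3)(0) − (-5)(2) = 10
Σ = 6
Area = |Σ|/2 = 3.
Net area = 290.5 − 3 = 287.5.

287.5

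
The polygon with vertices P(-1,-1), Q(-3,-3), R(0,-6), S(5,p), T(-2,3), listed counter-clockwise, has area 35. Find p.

1

The doubled signed area Σ (x_i y_{i+1} − x_{i+1} y_i) is linear in p.
With p=0 it equals 68; the coefficient of p is 2 (from the two edges through S).
So 2·p + 68 = 2·35 = 70 ⇒ p = 1.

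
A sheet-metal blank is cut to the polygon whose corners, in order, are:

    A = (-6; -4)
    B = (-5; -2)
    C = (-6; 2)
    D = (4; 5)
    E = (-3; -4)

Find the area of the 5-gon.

Apply the shoelace formula: 2A = Σ (x_i·y_{i+1} − x_{i+1}·y_i), indices taken mod 5.
Σ = (-8) + (-22) + (-38) + (-1) + (-12) = -81
Area = |Σ|/2 = 40.5.

40.5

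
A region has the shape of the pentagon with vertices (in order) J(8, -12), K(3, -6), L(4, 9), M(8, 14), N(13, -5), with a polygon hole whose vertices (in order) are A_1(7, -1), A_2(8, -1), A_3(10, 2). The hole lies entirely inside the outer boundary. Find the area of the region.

156

Outer boundary:
J→K: (8)(-6) − (3)(-12) = -12
K→L: (3)(9) − (4)(-6) = 51
L→M: (4)(14) − (8)(9) = -16
M→N: (8)(-5) − (13)(14) = -222
N→J: (13)(-12) − (8)(-5) = -116
Σ = -315
Area = |Σ|/2 = 157.5.
Hole:
Apply the shoelace (surveyor's) formula: 2A = Σ (x_i·y_{i+1} − x_{i+1}·y_i), indices taken mod 3.
Σ = (1) + (26) + (-24) = 3
Area = |Σ|/2 = 1.5.
Net area = 157.5 − 1.5 = 156.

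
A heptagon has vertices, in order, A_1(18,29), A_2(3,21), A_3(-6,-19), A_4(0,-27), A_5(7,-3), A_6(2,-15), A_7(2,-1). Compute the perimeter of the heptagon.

154

|A_1A_2| = √((-15)² + (-8)²) = √289 = 17
|A_2A_3| = √((-9)² + (-40)²) = √1681 = 41
|A_3A_4| = √((6)² + (-8)²) = √100 = 10
|A_4A_5| = √((7)² + (24)²) = √625 = 25
|A_5A_6| = √((-5)² + (-12)²) = √169 = 13
|A_6A_7| = √((0)² + (14)²) = √196 = 14
|A_7A_1| = √((16)² + (30)²) = √1156 = 34
Perimeter = 17 + 41 + 10 + 25 + 13 + 14 + 34 = 154.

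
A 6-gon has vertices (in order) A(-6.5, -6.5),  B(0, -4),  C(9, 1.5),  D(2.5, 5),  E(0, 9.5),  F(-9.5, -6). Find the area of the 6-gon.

120

Apply the shoelace formula: 2A = Σ (x_i·y_{i+1} − x_{i+1}·y_i), indices taken mod 6.
Cross-terms: 26, 36, 41.25, 23.75, 90.25, 22.75  ⇒  Σ = 240
Area = |Σ|/2 = 120.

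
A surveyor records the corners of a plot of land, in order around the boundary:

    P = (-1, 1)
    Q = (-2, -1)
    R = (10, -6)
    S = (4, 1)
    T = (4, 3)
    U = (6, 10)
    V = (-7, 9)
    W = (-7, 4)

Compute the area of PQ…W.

Apply Gauss's area formula: 2A = Σ (x_i·y_{i+1} − x_{i+1}·y_i), indices taken mod 8.
Σ = (3) + (22) + (34) + (8) + (22) + (124) + (35) + (-3) = 245
Area = |Σ|/2 = 122.5.

122.5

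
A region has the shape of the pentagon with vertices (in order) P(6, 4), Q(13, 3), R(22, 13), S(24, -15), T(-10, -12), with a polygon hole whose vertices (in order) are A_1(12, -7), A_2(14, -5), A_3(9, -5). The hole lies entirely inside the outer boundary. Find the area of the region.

Outer boundary:
Apply Gauss's area formula: 2A = Σ (x_i·y_{i+1} − x_{i+1}·y_i), indices taken mod 5.
Cross-terms: -34, 103, -642, -438, 32  ⇒  Σ = -979
Area = |Σ|/2 = 489.5.
Hole:
Σ = (38) + (-25) + (-3) = 10
Area = |Σ|/2 = 5.
Net area = 489.5 − 5 = 484.5.

484.5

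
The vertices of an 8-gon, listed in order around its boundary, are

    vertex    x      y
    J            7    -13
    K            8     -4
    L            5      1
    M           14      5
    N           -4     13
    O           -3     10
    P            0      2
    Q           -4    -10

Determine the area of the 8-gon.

J→K: (7)(-4) − (8)(-13) = 76
K→L: (8)(1) − (5)(-4) = 28
L→M: (5)(5) − (14)(1) = 11
M→N: (14)(13) − (-4)(5) = 202
N→O: (-4)(10) − (-3)(13) = -1
O→P: (-3)(2) − (0)(10) = -6
P→Q: (0)(-10) − (-4)(2) = 8
Q→J: (-4)(-13) − (7)(-10) = 122
Σ = 440
Area = |Σ|/2 = 220.

220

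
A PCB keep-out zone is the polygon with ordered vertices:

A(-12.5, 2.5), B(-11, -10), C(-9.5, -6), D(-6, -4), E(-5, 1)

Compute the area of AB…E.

Cross-terms: 152.5, -29, 2, -26, 0  ⇒  Σ = 99.5
Area = |Σ|/2 = 49.75.

49.75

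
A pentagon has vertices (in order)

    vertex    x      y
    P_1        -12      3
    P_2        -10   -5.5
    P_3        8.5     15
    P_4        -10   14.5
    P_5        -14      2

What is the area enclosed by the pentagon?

215.5

Σ = (96) + (-103.25) + (273.25) + (183) + (-18) = 431
Area = |Σ|/2 = 215.5.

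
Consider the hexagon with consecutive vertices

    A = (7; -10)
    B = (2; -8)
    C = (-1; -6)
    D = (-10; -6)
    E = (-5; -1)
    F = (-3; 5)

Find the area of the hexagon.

81.5

Apply the surveyor's formula: 2A = Σ (x_i·y_{i+1} − x_{i+1}·y_i), indices taken mod 6.
Σ = (-36) + (-20) + (-54) + (-20) + (-28) + (-5) = -163
Area = |Σ|/2 = 81.5.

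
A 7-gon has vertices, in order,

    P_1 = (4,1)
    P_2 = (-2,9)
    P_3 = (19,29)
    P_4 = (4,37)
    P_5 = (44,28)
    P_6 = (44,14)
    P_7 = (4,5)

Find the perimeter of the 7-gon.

|P_1P_2| = √((-6)² + (8)²) = √100 = 10
|P_2P_3| = √((21)² + (20)²) = √841 = 29
|P_3P_4| = √((-15)² + (8)²) = √289 = 17
|P_4P_5| = √((40)² + (-9)²) = √1681 = 41
|P_5P_6| = √((0)² + (-14)²) = √196 = 14
|P_6P_7| = √((-40)² + (-9)²) = √1681 = 41
|P_7P_1| = √((0)² + (-4)²) = √16 = 4
Perimeter = 10 + 29 + 17 + 41 + 14 + 41 + 4 = 156.

156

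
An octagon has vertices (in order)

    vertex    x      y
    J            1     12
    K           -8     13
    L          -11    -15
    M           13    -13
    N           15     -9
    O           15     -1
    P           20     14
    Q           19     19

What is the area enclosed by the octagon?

730.5

Cross-terms: 109, 263, 338, 78, 120, 230, 114, 209  ⇒  Σ = 1461
Area = |Σ|/2 = 730.5.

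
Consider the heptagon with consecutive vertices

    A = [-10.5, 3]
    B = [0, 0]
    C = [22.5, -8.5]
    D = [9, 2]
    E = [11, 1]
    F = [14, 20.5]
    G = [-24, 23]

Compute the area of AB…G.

651.75

Apply the shoelace (surveyor's) formula: 2A = Σ (x_i·y_{i+1} − x_{i+1}·y_i), indices taken mod 7.
A→B: (-10.5)(0) − (0)(3) = 0
B→C: (0)(-8.5) − (22.5)(0) = 0
C→D: (22.5)(2) − (9)(-8.5) = 121.5
D→E: (9)(1) − (11)(2) = -13
E→F: (11)(20.5) − (14)(1) = 211.5
F→G: (14)(23) − (-24)(20.5) = 814
G→A: (-24)(3) − (-10.5)(23) = 169.5
Σ = 1303.5
Area = |Σ|/2 = 651.75.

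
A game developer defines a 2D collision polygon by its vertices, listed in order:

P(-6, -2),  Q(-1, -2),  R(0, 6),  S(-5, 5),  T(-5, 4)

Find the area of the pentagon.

36.5

Apply the shoelace formula: 2A = Σ (x_i·y_{i+1} − x_{i+1}·y_i), indices taken mod 5.
Σ = (10) + (-6) + (30) + (5) + (34) = 73
Area = |Σ|/2 = 36.5.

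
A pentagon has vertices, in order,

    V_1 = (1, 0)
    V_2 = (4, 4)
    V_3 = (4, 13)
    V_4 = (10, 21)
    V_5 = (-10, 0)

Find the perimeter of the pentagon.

64

|V_1V_2| = √((3)² + (4)²) = √25 = 5
|V_2V_3| = √((0)² + (9)²) = √81 = 9
|V_3V_4| = √((6)² + (8)²) = √100 = 10
|V_4V_5| = √((-20)² + (-21)²) = √841 = 29
|V_5V_1| = √((11)² + (0)²) = √121 = 11
Perimeter = 5 + 9 + 10 + 29 + 11 = 64.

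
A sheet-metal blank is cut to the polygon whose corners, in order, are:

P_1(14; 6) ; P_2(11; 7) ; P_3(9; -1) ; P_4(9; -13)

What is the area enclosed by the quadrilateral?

43

Apply the surveyor's formula: 2A = Σ (x_i·y_{i+1} − x_{i+1}·y_i), indices taken mod 4.
P_1→P_2: (14)(7) − (11)(6) = 32
P_2→P_3: (11)(-1) − (9)(7) = -74
P_3→P_4: (9)(-13) − (9)(-1) = -108
P_4→P_1: (9)(6) − (14)(-13) = 236
Σ = 86
Area = |Σ|/2 = 43.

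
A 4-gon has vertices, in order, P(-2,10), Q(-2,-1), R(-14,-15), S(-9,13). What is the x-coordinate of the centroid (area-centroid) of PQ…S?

-1093/147

Apply the shoelace formula. First the cross-terms c_i = x_i·y_{i+1} − x_{i+1}·y_i:
  22, 16, -317, -64  ⇒  2A = -343, A = -171.5.
Then Σ (x_i + x_{i+1})·c_i = 7651, so x̄ = 7651 / (6·(-171.5)) = -1093/147.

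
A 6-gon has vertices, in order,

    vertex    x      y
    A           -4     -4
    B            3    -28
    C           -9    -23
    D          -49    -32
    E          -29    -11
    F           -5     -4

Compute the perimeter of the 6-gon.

134

|AB| = √((7)² + (-24)²) = √625 = 25
|BC| = √((-12)² + (5)²) = √169 = 13
|CD| = √((-40)² + (-9)²) = √1681 = 41
|DE| = √((20)² + (21)²) = √841 = 29
|EF| = √((24)² + (7)²) = √625 = 25
|FA| = √((1)² + (0)²) = √1 = 1
Perimeter = 25 + 13 + 41 + 29 + 25 + 1 = 134.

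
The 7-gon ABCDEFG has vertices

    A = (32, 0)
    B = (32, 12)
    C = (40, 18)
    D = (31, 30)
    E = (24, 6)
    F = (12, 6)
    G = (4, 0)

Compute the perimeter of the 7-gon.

112

|AB| = √((0)² + (12)²) = √144 = 12
|BC| = √((8)² + (6)²) = √100 = 10
|CD| = √((-9)² + (12)²) = √225 = 15
|DE| = √((-7)² + (-24)²) = √625 = 25
|EF| = √((-12)² + (0)²) = √144 = 12
|FG| = √((-8)² + (-6)²) = √100 = 10
|GA| = √((28)² + (0)²) = √784 = 28
Perimeter = 12 + 10 + 15 + 25 + 12 + 10 + 28 = 112.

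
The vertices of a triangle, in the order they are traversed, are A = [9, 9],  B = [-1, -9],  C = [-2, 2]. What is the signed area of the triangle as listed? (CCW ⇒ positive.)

-64

Apply the surveyor's formula: 2A = Σ (x_i·y_{i+1} − x_{i+1}·y_i), indices taken mod 3.
Σ = (-72) + (-20) + (-36) = -128
Signed area = Σ/2 = -64 (negative ⇒ clockwise traversal).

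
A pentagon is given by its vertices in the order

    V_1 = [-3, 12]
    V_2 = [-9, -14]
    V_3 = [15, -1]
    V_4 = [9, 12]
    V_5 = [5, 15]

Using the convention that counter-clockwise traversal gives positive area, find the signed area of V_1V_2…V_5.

369

V_1→V_2: (-3)(-14) − (-9)(12) = 150
V_2→V_3: (-9)(-1) − (15)(-14) = 219
V_3→V_4: (15)(12) − (9)(-1) = 189
V_4→V_5: (9)(15) − (5)(12) = 75
V_5→V_1: (5)(12) − (-3)(15) = 105
Σ = 738
Signed area = Σ/2 = 369 (positive ⇒ counter-clockwise traversal).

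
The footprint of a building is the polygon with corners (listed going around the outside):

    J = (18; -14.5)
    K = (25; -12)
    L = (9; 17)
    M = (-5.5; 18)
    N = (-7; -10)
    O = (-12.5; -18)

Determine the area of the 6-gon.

Apply the shoelace (surveyor's) formula: 2A = Σ (x_i·y_{i+1} − x_{i+1}·y_i), indices taken mod 6.
Σ = (146.5) + (533) + (255.5) + (181) + (1) + (505.25) = 1622.25
Area = |Σ|/2 = 811.125.

811.125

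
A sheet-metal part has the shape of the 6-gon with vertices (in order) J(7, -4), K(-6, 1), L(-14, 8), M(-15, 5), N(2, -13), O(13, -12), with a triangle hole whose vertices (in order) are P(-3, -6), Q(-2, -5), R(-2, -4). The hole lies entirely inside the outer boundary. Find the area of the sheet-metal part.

Outer boundary:
Σ = (-17) + (-34) + (50) + (185) + (145) + (32) = 361
Area = |Σ|/2 = 180.5.
Hole:
Apply the surveyor's formula: 2A = Σ (x_i·y_{i+1} − x_{i+1}·y_i), indices taken mod 3.
Σ = (3) + (-2) + (0) = 1
Area = |Σ|/2 = 0.5.
Net area = 180.5 − 0.5 = 180.

180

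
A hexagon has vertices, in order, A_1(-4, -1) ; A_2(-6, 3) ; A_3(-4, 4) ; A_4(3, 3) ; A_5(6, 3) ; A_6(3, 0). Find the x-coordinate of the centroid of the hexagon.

Apply Gauss's area formula. First the cross-terms c_i = x_i·y_{i+1} − x_{i+1}·y_i:
  -18, -12, -24, -9, -9, -3  ⇒  2A = -75, A = -37.5.
Then Σ (x_i + x_{i+1})·c_i = 165, so x̄ = 165 / (6·(-37.5)) = -11/15.

-11/15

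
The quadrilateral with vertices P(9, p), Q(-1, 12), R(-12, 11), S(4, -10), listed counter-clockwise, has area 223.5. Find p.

The doubled signed area Σ (x_i y_{i+1} − x_{i+1} y_i) is linear in p.
With p=0 it equals 407; the coefficient of p is 5 (from the two edges through P).
So 5·p + 407 = 2·223.5 = 447 ⇒ p = 8.

8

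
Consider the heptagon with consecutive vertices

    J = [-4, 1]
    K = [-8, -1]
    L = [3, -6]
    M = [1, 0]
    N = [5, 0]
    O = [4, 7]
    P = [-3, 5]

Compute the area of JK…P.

81

Apply the shoelace (surveyor's) formula: 2A = Σ (x_i·y_{i+1} − x_{i+1}·y_i), indices taken mod 7.
Σ = (12) + (51) + (6) + (0) + (35) + (41) + (17) = 162
Area = |Σ|/2 = 81.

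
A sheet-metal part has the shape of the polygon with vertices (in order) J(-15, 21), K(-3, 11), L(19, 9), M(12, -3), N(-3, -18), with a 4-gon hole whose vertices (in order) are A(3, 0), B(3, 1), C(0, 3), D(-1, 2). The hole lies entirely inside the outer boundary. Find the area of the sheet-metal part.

526

Outer boundary:
Σ = (-102) + (-236) + (-165) + (-225) + (-333) = -1061
Area = |Σ|/2 = 530.5.
Hole:
A→B: (3)(1) − (3)(0) = 3
B→C: (3)(3) − (0)(1) = 9
C→D: (0)(2) − (-1)(3) = 3
D→A: (-1)(0) − (3)(2) = -6
Σ = 9
Area = |Σ|/2 = 4.5.
Net area = 530.5 − 4.5 = 526.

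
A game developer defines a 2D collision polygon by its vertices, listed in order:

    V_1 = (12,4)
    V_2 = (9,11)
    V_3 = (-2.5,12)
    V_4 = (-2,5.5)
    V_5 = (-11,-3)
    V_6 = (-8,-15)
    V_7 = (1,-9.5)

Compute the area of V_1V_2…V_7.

329.125

Apply Gauss's area formula: 2A = Σ (x_i·y_{i+1} − x_{i+1}·y_i), indices taken mod 7.
Σ = (96) + (135.5) + (10.25) + (66.5) + (141) + (91) + (118) = 658.25
Area = |Σ|/2 = 329.125.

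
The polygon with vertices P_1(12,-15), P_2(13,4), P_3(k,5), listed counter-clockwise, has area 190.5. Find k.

Write out the shoelace sum; only the two edges meeting at P_3 involve k:
2·Area = [(13·5 − k·4) + (k·(-15) − 12·5)] + 243
       = -19·k + 248 = 381
⇒ k = -7.

-7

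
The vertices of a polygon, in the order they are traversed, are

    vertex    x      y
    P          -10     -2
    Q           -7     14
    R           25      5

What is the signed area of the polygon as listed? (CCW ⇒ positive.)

-269.5

Σ = (-154) + (-385) + (0) = -539
Signed area = Σ/2 = -269.5 (negative ⇒ clockwise traversal).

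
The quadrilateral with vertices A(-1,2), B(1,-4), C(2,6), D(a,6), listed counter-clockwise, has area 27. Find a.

Write out the shoelace sum; only the two edges meeting at D involve a:
2·Area = [(2·6 − a·6) + (a·2 − (-1)·6)] + 16
       = -4·a + 34 = 54
⇒ a = -5.

-5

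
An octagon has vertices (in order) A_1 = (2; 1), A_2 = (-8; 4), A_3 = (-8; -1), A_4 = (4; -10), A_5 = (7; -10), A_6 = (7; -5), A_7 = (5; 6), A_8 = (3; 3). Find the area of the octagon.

Apply the shoelace formula: 2A = Σ (x_i·y_{i+1} − x_{i+1}·y_i), indices taken mod 8.
Σ = (16) + (40) + (84) + (30) + (35) + (67) + (-3) + (-3) = 266
Area = |Σ|/2 = 133.

133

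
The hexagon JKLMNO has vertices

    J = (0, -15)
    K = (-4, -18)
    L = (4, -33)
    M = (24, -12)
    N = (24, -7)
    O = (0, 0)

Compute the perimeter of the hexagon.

96

|JK| = √((-4)² + (-3)²) = √25 = 5
|KL| = √((8)² + (-15)²) = √289 = 17
|LM| = √((20)² + (21)²) = √841 = 29
|MN| = √((0)² + (5)²) = √25 = 5
|NO| = √((-24)² + (7)²) = √625 = 25
|OJ| = √((0)² + (-15)²) = √225 = 15
Perimeter = 5 + 17 + 29 + 5 + 25 + 15 = 96.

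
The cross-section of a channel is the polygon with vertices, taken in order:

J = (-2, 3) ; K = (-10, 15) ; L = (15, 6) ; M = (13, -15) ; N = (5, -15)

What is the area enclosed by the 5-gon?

361.5

Σ = (0) + (-285) + (-303) + (-120) + (-15) = -723
Area = |Σ|/2 = 361.5.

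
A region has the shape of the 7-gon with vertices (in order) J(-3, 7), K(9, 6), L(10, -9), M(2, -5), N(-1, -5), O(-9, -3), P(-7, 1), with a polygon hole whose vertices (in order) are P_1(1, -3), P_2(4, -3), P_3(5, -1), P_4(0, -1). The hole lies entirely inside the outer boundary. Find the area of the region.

Outer boundary:
Apply the shoelace (surveyor's) formula: 2A = Σ (x_i·y_{i+1} − x_{i+1}·y_i), indices taken mod 7.
Σ = (-81) + (-141) + (-32) + (-15) + (-42) + (-30) + (-46) = -387
Area = |Σ|/2 = 193.5.
Hole:
Apply the shoelace (surveyor's) formula: 2A = Σ (x_i·y_{i+1} − x_{i+1}·y_i), indices taken mod 4.
Σ = (9) + (11) + (-5) + (1) = 16
Area = |Σ|/2 = 8.
Net area = 193.5 − 8 = 185.5.

185.5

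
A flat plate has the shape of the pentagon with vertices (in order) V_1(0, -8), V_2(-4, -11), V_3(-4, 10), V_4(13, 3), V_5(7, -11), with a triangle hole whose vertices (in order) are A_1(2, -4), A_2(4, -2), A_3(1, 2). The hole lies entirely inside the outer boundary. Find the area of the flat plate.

232

Outer boundary:
Apply the shoelace formula: 2A = Σ (x_i·y_{i+1} − x_{i+1}·y_i), indices taken mod 5.
Σ = (-32) + (-84) + (-142) + (-164) + (-56) = -478
Area = |Σ|/2 = 239.
Hole:
Apply the shoelace (surveyor's) formula: 2A = Σ (x_i·y_{i+1} − x_{i+1}·y_i), indices taken mod 3.
Cross-terms: 12, 10, -8  ⇒  Σ = 14
Area = |Σ|/2 = 7.
Net area = 239 − 7 = 232.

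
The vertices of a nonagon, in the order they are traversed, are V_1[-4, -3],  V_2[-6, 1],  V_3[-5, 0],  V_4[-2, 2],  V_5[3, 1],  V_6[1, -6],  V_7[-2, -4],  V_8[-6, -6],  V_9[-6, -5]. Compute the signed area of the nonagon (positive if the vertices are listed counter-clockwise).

-45

Σ = (-22) + (5) + (-10) + (-8) + (-19) + (-16) + (-12) + (-6) + (-2) = -90
Signed area = Σ/2 = -45 (negative ⇒ clockwise traversal).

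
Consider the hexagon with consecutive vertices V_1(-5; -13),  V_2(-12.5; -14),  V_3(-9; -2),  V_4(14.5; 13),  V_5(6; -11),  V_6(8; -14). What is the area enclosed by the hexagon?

344.5

Cross-terms: -92.5, -101, -88, -237.5, 4, -174  ⇒  Σ = -689
Area = |Σ|/2 = 344.5.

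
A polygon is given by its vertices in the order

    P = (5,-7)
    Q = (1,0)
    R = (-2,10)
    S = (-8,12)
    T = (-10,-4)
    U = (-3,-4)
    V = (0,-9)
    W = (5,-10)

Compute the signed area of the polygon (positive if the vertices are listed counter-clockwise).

Σ = (7) + (10) + (56) + (152) + (28) + (27) + (45) + (15) = 340
Signed area = Σ/2 = 170 (positive ⇒ counter-clockwise traversal).

170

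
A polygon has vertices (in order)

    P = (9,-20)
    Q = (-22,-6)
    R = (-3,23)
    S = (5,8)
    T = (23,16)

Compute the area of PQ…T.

Σ = (-494) + (-524) + (-139) + (-104) + (-604) = -1865
Area = |Σ|/2 = 932.5.

932.5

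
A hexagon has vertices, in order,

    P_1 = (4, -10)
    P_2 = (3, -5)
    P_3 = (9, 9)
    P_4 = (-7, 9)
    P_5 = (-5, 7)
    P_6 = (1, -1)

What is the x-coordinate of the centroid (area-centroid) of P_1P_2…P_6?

208/107

Apply the shoelace formula. First the cross-terms c_i = x_i·y_{i+1} − x_{i+1}·y_i:
  10, 72, 144, -4, -2, -6  ⇒  2A = 214, A = 107.
Then Σ (x_i + x_{i+1})·c_i = 1248, so x̄ = 1248 / (6·107) = 208/107.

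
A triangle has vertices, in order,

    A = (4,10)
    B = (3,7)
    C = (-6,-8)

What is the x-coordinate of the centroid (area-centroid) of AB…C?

Apply the shoelace formula. First the cross-terms c_i = x_i·y_{i+1} − x_{i+1}·y_i:
  -2, 18, -28  ⇒  2A = -12, A = -6.
Then Σ (x_i + x_{i+1})·c_i = -12, so x̄ = -12 / (6·(-6)) = 1/3.

1/3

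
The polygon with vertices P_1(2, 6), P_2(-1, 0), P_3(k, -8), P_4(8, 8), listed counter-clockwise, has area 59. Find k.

Write out the shoelace sum; only the two edges meeting at P_3 involve k:
2·Area = [((-1)·(-8) − k·0) + (k·8 − 8·(-8))] + 38
       = 8·k + 110 = 118
⇒ k = 1.

1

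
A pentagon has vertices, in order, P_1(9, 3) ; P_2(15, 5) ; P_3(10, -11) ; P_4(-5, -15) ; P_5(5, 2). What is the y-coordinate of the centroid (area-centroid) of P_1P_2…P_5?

-960/179

Apply the shoelace (surveyor's) formula. First the cross-terms c_i = x_i·y_{i+1} − x_{i+1}·y_i:
  0, -215, -205, 65, -3  ⇒  2A = -358, A = -179.
Then Σ (y_i + y_{i+1})·c_i = 5760, so ȳ = 5760 / (6·(-179)) = -960/179.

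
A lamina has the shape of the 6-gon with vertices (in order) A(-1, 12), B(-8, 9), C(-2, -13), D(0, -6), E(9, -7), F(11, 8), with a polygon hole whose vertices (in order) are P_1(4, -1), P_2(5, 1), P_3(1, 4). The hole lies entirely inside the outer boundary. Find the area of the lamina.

276.5

Outer boundary:
Σ = (87) + (122) + (12) + (54) + (149) + (140) = 564
Area = |Σ|/2 = 282.
Hole:
Apply the shoelace formula: 2A = Σ (x_i·y_{i+1} − x_{i+1}·y_i), indices taken mod 3.
Cross-terms: 9, 19, -17  ⇒  Σ = 11
Area = |Σ|/2 = 5.5.
Net area = 282 − 5.5 = 276.5.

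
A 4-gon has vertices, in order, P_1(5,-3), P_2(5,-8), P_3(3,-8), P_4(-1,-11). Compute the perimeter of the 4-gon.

|P_1P_2| = √((0)² + (-5)²) = √25 = 5
|P_2P_3| = √((-2)² + (0)²) = √4 = 2
|P_3P_4| = √((-4)² + (-3)²) = √25 = 5
|P_4P_1| = √((6)² + (8)²) = √100 = 10
Perimeter = 5 + 2 + 5 + 10 = 22.

22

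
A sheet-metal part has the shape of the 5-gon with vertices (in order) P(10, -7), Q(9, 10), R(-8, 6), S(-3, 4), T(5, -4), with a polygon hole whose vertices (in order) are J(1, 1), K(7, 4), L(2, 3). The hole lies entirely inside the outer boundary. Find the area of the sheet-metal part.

Outer boundary:
Apply Gauss's area formula: 2A = Σ (x_i·y_{i+1} − x_{i+1}·y_i), indices taken mod 5.
Σ = (163) + (134) + (-14) + (-8) + (5) = 280
Area = |Σ|/2 = 140.
Hole:
Σ = (-3) + (13) + (-1) = 9
Area = |Σ|/2 = 4.5.
Net area = 140 − 4.5 = 135.5.

135.5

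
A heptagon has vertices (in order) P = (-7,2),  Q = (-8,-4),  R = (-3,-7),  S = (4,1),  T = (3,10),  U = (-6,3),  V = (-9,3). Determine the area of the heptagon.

115.5

Cross-terms: 44, 44, 25, 37, 69, 9, 3  ⇒  Σ = 231
Area = |Σ|/2 = 115.5.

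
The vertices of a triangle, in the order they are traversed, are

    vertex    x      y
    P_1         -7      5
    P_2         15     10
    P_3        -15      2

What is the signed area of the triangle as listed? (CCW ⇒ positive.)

-13

Cross-terms: -145, 180, -61  ⇒  Σ = -26
Signed area = Σ/2 = -13 (negative ⇒ clockwise traversal).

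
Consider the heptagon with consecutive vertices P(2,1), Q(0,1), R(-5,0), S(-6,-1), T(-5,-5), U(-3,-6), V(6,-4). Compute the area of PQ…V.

57

Apply the shoelace formula: 2A = Σ (x_i·y_{i+1} − x_{i+1}·y_i), indices taken mod 7.
Σ = (2) + (5) + (5) + (25) + (15) + (48) + (14) = 114
Area = |Σ|/2 = 57.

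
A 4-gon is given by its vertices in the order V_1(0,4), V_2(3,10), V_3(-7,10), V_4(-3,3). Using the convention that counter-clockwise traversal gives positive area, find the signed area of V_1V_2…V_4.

42.5

Apply the surveyor's formula: 2A = Σ (x_i·y_{i+1} − x_{i+1}·y_i), indices taken mod 4.
Σ = (-12) + (100) + (9) + (-12) = 85
Signed area = Σ/2 = 42.5 (positive ⇒ counter-clockwise traversal).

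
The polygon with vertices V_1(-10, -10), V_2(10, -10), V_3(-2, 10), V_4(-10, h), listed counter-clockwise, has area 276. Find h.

9

Write out the shoelace sum; only the two edges meeting at V_4 involve h:
2·Area = [((-2)·h − (-10)·10) + ((-10)·(-10) − (-10)·h)] + 280
       = 8·h + 480 = 552
⇒ h = 9.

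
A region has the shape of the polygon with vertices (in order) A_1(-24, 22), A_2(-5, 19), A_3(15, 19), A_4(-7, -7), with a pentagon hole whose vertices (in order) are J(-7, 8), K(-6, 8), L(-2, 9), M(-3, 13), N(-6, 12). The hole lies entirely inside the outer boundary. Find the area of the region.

Outer boundary:
Apply Gauss's area formula: 2A = Σ (x_i·y_{i+1} − x_{i+1}·y_i), indices taken mod 4.
Σ = (-346) + (-380) + (28) + (-322) = -1020
Area = |Σ|/2 = 510.
Hole:
J→K: (-7)(8) − (-6)(8) = -8
K→L: (-6)(9) − (-2)(8) = -38
L→M: (-2)(13) − (-3)(9) = 1
M→N: (-3)(12) − (-6)(13) = 42
N→J: (-6)(8) − (-7)(12) = 36
Σ = 33
Area = |Σ|/2 = 16.5.
Net area = 510 − 16.5 = 493.5.

493.5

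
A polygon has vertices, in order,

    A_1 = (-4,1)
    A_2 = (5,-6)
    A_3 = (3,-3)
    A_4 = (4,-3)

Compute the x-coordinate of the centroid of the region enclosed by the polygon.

64/51

Apply Gauss's area formula. First the cross-terms c_i = x_i·y_{i+1} − x_{i+1}·y_i:
  19, 3, 3, -8  ⇒  2A = 17, A = 8.5.
Then Σ (x_i + x_{i+1})·c_i = 64, so x̄ = 64 / (6·8.5) = 64/51.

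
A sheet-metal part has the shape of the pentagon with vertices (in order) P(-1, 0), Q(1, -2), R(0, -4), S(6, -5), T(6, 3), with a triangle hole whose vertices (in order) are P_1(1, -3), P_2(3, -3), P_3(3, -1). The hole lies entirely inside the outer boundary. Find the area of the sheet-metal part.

Outer boundary:
Apply Gauss's area formula: 2A = Σ (x_i·y_{i+1} − x_{i+1}·y_i), indices taken mod 5.
Σ = (2) + (-4) + (24) + (48) + (3) = 73
Area = |Σ|/2 = 36.5.
Hole:
Apply the surveyor's formula: 2A = Σ (x_i·y_{i+1} − x_{i+1}·y_i), indices taken mod 3.
Σ = (6) + (6) + (-8) = 4
Area = |Σ|/2 = 2.
Net area = 36.5 − 2 = 34.5.

34.5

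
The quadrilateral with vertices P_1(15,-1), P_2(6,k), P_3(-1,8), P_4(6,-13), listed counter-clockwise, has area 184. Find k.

Write out the shoelace sum; only the two edges meeting at P_2 involve k:
2·Area = [(15·k − 6·(-1)) + (6·8 − (-1)·k)] + 154
       = 16·k + 208 = 368
⇒ k = 10.

10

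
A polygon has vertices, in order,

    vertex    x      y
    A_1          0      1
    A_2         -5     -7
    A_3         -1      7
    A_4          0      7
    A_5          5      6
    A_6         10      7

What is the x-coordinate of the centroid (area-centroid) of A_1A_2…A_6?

36/47

Apply the shoelace formula. First the cross-terms c_i = x_i·y_{i+1} − x_{i+1}·y_i:
  5, -42, -7, -35, -25, 10  ⇒  2A = -94, A = -47.
Then Σ (x_i + x_{i+1})·c_i = -216, so x̄ = -216 / (6·(-47)) = 36/47.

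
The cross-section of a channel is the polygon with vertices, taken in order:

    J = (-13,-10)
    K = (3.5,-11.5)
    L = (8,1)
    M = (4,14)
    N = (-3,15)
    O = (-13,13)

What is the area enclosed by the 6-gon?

Apply the surveyor's formula: 2A = Σ (x_i·y_{i+1} − x_{i+1}·y_i), indices taken mod 6.
J→K: (-13)(-11.5) − (3.5)(-10) = 184.5
K→L: (3.5)(1) − (8)(-11.5) = 95.5
L→M: (8)(14) − (4)(1) = 108
M→N: (4)(15) − (-3)(14) = 102
N→O: (-3)(13) − (-13)(15) = 156
O→J: (-13)(-10) − (-13)(13) = 299
Σ = 945
Area = |Σ|/2 = 472.5.

472.5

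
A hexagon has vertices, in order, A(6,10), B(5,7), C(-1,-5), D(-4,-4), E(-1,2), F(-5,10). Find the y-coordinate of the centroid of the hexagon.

Apply the surveyor's formula. First the cross-terms c_i = x_i·y_{i+1} − x_{i+1}·y_i:
  -8, -18, -16, -12, 0, -110  ⇒  2A = -164, A = -82.
Then Σ (y_i + y_{i+1})·c_i = -2204, so ȳ = -2204 / (6·(-82)) = 551/123.

551/123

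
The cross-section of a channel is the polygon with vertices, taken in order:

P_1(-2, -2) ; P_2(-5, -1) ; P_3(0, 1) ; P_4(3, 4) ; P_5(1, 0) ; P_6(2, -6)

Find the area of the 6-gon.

21

Apply the shoelace (surveyor's) formula: 2A = Σ (x_i·y_{i+1} − x_{i+1}·y_i), indices taken mod 6.
Cross-terms: -8, -5, -3, -4, -6, -16  ⇒  Σ = -42
Area = |Σ|/2 = 21.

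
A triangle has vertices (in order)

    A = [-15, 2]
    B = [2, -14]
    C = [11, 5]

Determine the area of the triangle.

233.5

Apply the shoelace formula: 2A = Σ (x_i·y_{i+1} − x_{i+1}·y_i), indices taken mod 3.
A→B: (-15)(-14) − (2)(2) = 206
B→C: (2)(5) − (11)(-14) = 164
C→A: (11)(2) − (-15)(5) = 97
Σ = 467
Area = |Σ|/2 = 233.5.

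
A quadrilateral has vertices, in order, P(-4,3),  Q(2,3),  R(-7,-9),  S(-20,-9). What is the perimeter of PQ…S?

54

|PQ| = √((6)² + (0)²) = √36 = 6
|QR| = √((-9)² + (-12)²) = √225 = 15
|RS| = √((-13)² + (0)²) = √169 = 13
|SP| = √((16)² + (12)²) = √400 = 20
Perimeter = 6 + 15 + 13 + 20 = 54.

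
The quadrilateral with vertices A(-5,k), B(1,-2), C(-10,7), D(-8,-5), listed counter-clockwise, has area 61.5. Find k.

-5

Write out the shoelace sum; only the two edges meeting at A involve k:
2·Area = [((-8)·k − (-5)·(-5)) + ((-5)·(-2) − 1·k)] + 93
       = -9·k + 78 = 123
⇒ k = -5.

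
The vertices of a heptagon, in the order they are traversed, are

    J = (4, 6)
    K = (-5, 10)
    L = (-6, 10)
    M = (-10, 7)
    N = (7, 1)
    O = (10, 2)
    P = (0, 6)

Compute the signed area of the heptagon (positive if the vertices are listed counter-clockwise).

Apply the surveyor's formula: 2A = Σ (x_i·y_{i+1} − x_{i+1}·y_i), indices taken mod 7.
Σ = (70) + (10) + (58) + (-59) + (4) + (60) + (-24) = 119
Signed area = Σ/2 = 59.5 (positive ⇒ counter-clockwise traversal).

59.5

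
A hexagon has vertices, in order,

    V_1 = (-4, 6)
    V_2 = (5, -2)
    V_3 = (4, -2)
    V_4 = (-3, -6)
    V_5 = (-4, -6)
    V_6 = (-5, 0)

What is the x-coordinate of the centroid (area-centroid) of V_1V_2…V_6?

-64/45

Apply Gauss's area formula. First the cross-terms c_i = x_i·y_{i+1} − x_{i+1}·y_i:
  -22, -2, -30, -6, -30, -30  ⇒  2A = -120, A = -60.
Then Σ (x_i + x_{i+1})·c_i = 512, so x̄ = 512 / (6·(-60)) = -64/45.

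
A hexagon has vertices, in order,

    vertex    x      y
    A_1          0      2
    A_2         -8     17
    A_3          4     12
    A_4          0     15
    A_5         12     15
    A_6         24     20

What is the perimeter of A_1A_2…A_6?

90

|A_1A_2| = √((-8)² + (15)²) = √289 = 17
|A_2A_3| = √((12)² + (-5)²) = √169 = 13
|A_3A_4| = √((-4)² + (3)²) = √25 = 5
|A_4A_5| = √((12)² + (0)²) = √144 = 12
|A_5A_6| = √((12)² + (5)²) = √169 = 13
|A_6A_1| = √((-24)² + (-18)²) = √900 = 30
Perimeter = 17 + 13 + 5 + 12 + 13 + 30 = 90.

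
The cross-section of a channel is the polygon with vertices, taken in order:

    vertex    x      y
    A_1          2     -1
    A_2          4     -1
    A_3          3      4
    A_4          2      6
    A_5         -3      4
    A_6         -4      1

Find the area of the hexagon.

36

Apply Gauss's area formula: 2A = Σ (x_i·y_{i+1} − x_{i+1}·y_i), indices taken mod 6.
A_1→A_2: (2)(-1) − (4)(-1) = 2
A_2→A_3: (4)(4) − (3)(-1) = 19
A_3→A_4: (3)(6) − (2)(4) = 10
A_4→A_5: (2)(4) − (-3)(6) = 26
A_5→A_6: (-3)(1) − (-4)(4) = 13
A_6→A_1: (-4)(-1) − (2)(1) = 2
Σ = 72
Area = |Σ|/2 = 36.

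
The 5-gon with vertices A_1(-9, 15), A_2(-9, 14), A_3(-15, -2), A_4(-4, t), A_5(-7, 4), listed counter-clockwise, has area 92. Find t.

-5

The doubled signed area Σ (x_i y_{i+1} − x_{i+1} y_i) is linear in t.
With t=0 it equals 144; the coefficient of t is -8 (from the two edges through A_4).
So -8·t + 144 = 2·92 = 184 ⇒ t = -5.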